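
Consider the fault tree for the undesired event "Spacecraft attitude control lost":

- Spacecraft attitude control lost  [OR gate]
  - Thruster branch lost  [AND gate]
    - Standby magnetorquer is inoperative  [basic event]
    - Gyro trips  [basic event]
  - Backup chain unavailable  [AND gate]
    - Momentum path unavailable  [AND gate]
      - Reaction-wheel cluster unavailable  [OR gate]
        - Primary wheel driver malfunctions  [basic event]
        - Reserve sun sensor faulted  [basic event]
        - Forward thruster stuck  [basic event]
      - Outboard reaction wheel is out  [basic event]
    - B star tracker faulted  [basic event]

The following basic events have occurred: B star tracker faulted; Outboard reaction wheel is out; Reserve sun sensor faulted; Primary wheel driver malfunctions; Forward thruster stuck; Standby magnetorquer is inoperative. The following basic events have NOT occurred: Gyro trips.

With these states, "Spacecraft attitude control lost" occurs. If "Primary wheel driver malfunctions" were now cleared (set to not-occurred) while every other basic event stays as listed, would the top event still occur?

Counterfactual: set "Primary wheel driver malfunctions" to not occurred.
Thruster branch lost [AND]: Standby magnetorquer is inoperative=occurs, Gyro trips=not → not all inputs occur → does not occur.
Reaction-wheel cluster unavailable [OR]: Primary wheel driver malfunctions=not, Reserve sun sensor faulted=occurs, Forward thruster stuck=occurs → at least one input occurs → occurs.
Momentum path unavailable [AND]: Reaction-wheel cluster unavailable=occurs, Outboard reaction wheel is out=occurs → all inputs occur → occurs.
Backup chain unavailable [AND]: Momentum path unavailable=occurs, B star tracker faulted=occurs → all inputs occur → occurs.
Spacecraft attitude control lost [OR]: Thruster branch lost=not, Backup chain unavailable=occurs → at least one input occurs → occurs.

Yes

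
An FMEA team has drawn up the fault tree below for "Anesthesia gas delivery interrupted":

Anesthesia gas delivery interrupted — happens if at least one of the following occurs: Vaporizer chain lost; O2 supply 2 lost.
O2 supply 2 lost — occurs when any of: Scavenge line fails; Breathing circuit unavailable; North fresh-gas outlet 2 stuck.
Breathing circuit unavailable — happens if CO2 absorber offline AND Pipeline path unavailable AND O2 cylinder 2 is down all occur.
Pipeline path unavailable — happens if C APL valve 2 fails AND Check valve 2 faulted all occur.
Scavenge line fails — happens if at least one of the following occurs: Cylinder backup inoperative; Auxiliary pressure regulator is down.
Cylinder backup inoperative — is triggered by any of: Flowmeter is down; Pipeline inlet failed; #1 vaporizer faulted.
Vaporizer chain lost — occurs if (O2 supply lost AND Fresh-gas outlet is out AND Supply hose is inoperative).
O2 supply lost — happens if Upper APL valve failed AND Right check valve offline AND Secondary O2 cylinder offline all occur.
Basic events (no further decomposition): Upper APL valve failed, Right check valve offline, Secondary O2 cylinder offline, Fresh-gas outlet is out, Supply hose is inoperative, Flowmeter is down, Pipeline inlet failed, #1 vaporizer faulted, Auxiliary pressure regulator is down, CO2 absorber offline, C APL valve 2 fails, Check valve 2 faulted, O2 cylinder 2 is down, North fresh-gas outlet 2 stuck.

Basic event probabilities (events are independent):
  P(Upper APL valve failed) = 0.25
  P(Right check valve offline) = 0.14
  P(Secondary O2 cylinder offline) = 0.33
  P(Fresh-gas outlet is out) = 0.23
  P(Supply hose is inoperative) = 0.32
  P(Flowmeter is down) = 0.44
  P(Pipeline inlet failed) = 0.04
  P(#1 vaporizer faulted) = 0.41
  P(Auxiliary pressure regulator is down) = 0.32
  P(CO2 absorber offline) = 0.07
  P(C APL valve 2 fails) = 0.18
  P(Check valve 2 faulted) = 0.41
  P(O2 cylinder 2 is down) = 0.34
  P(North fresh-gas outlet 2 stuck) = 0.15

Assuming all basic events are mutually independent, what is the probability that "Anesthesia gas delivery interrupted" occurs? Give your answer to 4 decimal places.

0.8171

P(O2 supply lost) [AND] = 0.25 × 0.14 × 0.33 = 0.011550
P(Vaporizer chain lost) [AND] = 0.011550 × 0.23 × 0.32 = 0.000850
P(Cylinder backup inoperative) [OR] = 1 − (1−0.44) × (1−0.04) × (1−0.41) = 0.682816
P(Scavenge line fails) [OR] = 1 − (1−0.682816) × (1−0.32) = 0.784315
P(Pipeline path unavailable) [AND] = 0.18 × 0.41 = 0.073800
P(Breathing circuit unavailable) [AND] = 0.07 × 0.073800 × 0.34 = 0.001756
P(O2 supply 2 lost) [OR] = 1 − (1−0.784315) × (1−0.001756) × (1−0.15) = 0.816990
P(Anesthesia gas delivery interrupted) [OR] = 1 − (1−0.000850) × (1−0.816990) = 0.817146
Rounded to 4 decimal places: P(Anesthesia gas delivery interrupted) ≈ 0.8171.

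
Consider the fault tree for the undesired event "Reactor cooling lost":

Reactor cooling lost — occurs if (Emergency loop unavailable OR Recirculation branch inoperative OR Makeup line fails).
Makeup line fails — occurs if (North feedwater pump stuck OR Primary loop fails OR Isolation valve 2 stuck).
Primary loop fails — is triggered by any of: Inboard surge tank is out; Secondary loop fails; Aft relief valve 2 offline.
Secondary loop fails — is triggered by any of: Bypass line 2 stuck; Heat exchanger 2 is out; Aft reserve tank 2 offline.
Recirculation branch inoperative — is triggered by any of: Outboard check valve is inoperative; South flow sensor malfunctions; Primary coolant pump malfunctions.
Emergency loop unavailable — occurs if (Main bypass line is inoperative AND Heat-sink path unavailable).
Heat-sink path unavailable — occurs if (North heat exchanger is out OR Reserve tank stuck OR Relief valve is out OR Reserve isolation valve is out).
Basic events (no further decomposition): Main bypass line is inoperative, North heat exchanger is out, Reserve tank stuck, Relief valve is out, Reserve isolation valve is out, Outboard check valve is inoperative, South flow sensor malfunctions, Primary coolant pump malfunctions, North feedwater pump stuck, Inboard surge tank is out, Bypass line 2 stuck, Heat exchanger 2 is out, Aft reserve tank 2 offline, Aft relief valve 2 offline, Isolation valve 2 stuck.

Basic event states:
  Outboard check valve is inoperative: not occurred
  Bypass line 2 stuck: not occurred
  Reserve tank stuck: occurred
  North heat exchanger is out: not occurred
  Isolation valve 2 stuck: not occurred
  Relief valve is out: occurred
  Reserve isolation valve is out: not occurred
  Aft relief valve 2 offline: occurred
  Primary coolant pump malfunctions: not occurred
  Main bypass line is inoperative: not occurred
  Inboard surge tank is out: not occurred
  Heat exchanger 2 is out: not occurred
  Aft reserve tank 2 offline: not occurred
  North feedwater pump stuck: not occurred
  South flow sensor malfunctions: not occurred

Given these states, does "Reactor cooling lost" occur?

Heat-sink path unavailable [OR]: North heat exchanger is out=not, Reserve tank stuck=occurs, Relief valve is out=occurs, Reserve isolation valve is out=not → at least one input occurs → occurs.
Emergency loop unavailable [AND]: Main bypass line is inoperative=not, Heat-sink path unavailable=occurs → not all inputs occur → does not occur.
Recirculation branch inoperative [OR]: Outboard check valve is inoperative=not, South flow sensor malfunctions=not, Primary coolant pump malfunctions=not → no input occurs → does not occur.
Secondary loop fails [OR]: Bypass line 2 stuck=not, Heat exchanger 2 is out=not, Aft reserve tank 2 offline=not → no input occurs → does not occur.
Primary loop fails [OR]: Inboard surge tank is out=not, Secondary loop fails=not, Aft relief valve 2 offline=occurs → at least one input occurs → occurs.
Makeup line fails [OR]: North feedwater pump stuck=not, Primary loop fails=occurs, Isolation valve 2 stuck=not → at least one input occurs → occurs.
Reactor cooling lost [OR]: Emergency loop unavailable=not, Recirculation branch inoperative=not, Makeup line fails=occurs → at least one input occurs → occurs.

Yes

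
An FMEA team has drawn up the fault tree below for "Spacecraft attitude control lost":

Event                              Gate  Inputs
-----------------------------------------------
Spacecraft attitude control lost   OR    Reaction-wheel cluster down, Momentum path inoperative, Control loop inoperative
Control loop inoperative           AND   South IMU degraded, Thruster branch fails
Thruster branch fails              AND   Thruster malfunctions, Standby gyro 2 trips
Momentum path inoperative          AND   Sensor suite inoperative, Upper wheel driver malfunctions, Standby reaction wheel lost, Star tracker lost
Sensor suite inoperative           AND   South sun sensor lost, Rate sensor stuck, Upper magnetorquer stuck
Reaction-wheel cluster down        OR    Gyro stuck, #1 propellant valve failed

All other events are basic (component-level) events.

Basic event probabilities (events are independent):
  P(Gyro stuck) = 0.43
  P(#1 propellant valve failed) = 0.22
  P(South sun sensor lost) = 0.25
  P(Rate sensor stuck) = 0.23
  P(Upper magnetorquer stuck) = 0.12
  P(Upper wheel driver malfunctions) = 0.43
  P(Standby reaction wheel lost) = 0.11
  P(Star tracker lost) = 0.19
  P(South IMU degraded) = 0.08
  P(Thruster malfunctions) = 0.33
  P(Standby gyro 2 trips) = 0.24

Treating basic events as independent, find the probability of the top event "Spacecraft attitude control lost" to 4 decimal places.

P(Reaction-wheel cluster down) [OR] = 1 − (1−0.43) × (1−0.22) = 0.555400
P(Sensor suite inoperative) [AND] = 0.25 × 0.23 × 0.12 = 0.006900
P(Momentum path inoperative) [AND] = 0.006900 × 0.43 × 0.11 × 0.19 = 0.000062
P(Thruster branch fails) [AND] = 0.33 × 0.24 = 0.079200
P(Control loop inoperative) [AND] = 0.08 × 0.079200 = 0.006336
P(Spacecraft attitude control lost) [OR] = 1 − (1−0.555400) × (1−0.000062) × (1−0.006336) = 0.558244
Rounded to 4 decimal places: P(Spacecraft attitude control lost) ≈ 0.5582.

0.5582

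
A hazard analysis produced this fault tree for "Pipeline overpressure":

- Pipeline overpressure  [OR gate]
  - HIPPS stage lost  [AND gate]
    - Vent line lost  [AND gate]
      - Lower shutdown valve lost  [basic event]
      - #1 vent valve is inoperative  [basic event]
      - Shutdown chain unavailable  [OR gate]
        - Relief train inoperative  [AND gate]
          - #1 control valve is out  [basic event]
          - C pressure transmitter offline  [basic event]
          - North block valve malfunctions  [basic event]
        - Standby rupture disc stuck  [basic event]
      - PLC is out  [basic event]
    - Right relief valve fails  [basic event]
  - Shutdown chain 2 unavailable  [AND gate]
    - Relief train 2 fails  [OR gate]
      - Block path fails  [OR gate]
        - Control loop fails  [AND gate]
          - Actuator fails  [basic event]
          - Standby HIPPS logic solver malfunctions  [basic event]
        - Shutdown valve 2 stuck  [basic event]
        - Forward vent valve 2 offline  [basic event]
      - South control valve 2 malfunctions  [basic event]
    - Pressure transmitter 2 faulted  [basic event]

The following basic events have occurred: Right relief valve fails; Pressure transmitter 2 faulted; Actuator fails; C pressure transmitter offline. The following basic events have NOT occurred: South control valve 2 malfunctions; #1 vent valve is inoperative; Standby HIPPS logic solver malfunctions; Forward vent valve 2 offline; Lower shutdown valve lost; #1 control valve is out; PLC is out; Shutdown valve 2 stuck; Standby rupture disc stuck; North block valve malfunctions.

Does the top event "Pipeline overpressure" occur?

No

Relief train inoperative [AND]: #1 control valve is out=not, C pressure transmitter offline=occurs, North block valve malfunctions=not → not all inputs occur → does not occur.
Shutdown chain unavailable [OR]: Relief train inoperative=not, Standby rupture disc stuck=not → no input occurs → does not occur.
Vent line lost [AND]: Lower shutdown valve lost=not, #1 vent valve is inoperative=not, Shutdown chain unavailable=not, PLC is out=not → not all inputs occur → does not occur.
HIPPS stage lost [AND]: Vent line lost=not, Right relief valve fails=occurs → not all inputs occur → does not occur.
Control loop fails [AND]: Actuator fails=occurs, Standby HIPPS logic solver malfunctions=not → not all inputs occur → does not occur.
Block path fails [OR]: Control loop fails=not, Shutdown valve 2 stuck=not, Forward vent valve 2 offline=not → no input occurs → does not occur.
Relief train 2 fails [OR]: Block path fails=not, South control valve 2 malfunctions=not → no input occurs → does not occur.
Shutdown chain 2 unavailable [AND]: Relief train 2 fails=not, Pressure transmitter 2 faulted=occurs → not all inputs occur → does not occur.
Pipeline overpressure [OR]: HIPPS stage lost=not, Shutdown chain 2 unavailable=not → no input occurs → does not occur.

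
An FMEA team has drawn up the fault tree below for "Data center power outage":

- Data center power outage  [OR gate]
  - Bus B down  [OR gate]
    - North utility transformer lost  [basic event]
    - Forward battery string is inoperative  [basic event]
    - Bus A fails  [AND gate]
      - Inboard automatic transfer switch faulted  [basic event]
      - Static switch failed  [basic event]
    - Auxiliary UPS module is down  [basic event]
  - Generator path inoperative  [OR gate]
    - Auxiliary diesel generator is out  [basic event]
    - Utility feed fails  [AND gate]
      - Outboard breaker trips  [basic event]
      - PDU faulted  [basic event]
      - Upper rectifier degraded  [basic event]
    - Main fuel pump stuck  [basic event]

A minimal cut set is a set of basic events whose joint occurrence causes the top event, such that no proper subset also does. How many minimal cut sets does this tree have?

Bus A fails [AND]: one cut set from each child combined → 1 × 1 = 1 cut set(s).
Bus B down [OR]: union of children's cut sets → 4 cut set(s).
Utility feed fails [AND]: one cut set from each child combined → 1 × 1 × 1 = 1 cut set(s).
Generator path inoperative [OR]: union of children's cut sets → 3 cut set(s).
Data center power outage [OR]: union of children's cut sets → 7 cut set(s).
Minimal cut sets: {North utility transformer lost}; {Forward battery string is inoperative}; {Inboard automatic transfer switch faulted, Static switch failed}; {Auxiliary UPS module is down}; {Auxiliary diesel generator is out}; {Outboard breaker trips, PDU faulted, Upper rectifier degraded}; {Main fuel pump stuck}.

7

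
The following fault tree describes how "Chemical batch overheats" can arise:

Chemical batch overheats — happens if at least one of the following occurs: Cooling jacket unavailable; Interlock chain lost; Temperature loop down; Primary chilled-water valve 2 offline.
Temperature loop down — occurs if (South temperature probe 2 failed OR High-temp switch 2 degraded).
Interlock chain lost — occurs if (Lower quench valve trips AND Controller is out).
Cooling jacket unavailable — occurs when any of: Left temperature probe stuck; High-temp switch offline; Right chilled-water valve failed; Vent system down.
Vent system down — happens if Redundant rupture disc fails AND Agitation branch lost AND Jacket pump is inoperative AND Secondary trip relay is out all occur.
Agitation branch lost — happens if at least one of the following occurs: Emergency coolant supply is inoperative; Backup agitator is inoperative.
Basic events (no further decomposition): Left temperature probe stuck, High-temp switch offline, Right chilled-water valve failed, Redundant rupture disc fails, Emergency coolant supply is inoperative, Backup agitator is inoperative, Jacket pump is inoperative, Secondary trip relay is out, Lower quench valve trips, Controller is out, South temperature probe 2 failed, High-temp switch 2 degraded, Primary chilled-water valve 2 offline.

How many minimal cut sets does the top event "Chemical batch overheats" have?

9

Agitation branch lost [OR]: union of children's cut sets → 2 cut set(s).
Vent system down [AND]: one cut set from each child combined → 1 × 2 × 1 × 1 = 2 cut set(s).
Cooling jacket unavailable [OR]: union of children's cut sets → 5 cut set(s).
Interlock chain lost [AND]: one cut set from each child combined → 1 × 1 = 1 cut set(s).
Temperature loop down [OR]: union of children's cut sets → 2 cut set(s).
Chemical batch overheats [OR]: union of children's cut sets → 9 cut set(s).
Minimal cut sets: {Left temperature probe stuck}; {High-temp switch offline}; {Right chilled-water valve failed}; {Emergency coolant supply is inoperative, Jacket pump is inoperative, Redundant rupture disc fails, Secondary trip relay is out}; {Backup agitator is inoperative, Jacket pump is inoperative, Redundant rupture disc fails, Secondary trip relay is out}; {Controller is out, Lower quench valve trips}; {South temperature probe 2 failed}; {High-temp switch 2 degraded}; {Primary chilled-water valve 2 offline}.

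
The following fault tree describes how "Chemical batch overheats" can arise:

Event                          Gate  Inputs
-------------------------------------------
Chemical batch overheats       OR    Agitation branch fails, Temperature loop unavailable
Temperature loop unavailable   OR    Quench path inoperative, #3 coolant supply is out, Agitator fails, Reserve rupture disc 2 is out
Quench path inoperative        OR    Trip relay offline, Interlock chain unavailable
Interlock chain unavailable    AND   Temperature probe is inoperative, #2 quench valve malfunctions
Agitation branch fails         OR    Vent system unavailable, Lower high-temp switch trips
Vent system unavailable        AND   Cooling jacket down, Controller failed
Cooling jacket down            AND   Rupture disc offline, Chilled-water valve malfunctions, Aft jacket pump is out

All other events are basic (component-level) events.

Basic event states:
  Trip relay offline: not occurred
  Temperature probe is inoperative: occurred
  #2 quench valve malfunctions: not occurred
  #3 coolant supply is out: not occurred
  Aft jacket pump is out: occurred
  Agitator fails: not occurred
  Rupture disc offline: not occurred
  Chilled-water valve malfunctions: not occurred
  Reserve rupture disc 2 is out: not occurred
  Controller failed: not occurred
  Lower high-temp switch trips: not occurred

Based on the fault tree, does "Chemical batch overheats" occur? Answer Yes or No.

Cooling jacket down [AND]: Rupture disc offline=not, Chilled-water valve malfunctions=not, Aft jacket pump is out=occurs → not all inputs occur → does not occur.
Vent system unavailable [AND]: Cooling jacket down=not, Controller failed=not → not all inputs occur → does not occur.
Agitation branch fails [OR]: Vent system unavailable=not, Lower high-temp switch trips=not → no input occurs → does not occur.
Interlock chain unavailable [AND]: Temperature probe is inoperative=occurs, #2 quench valve malfunctions=not → not all inputs occur → does not occur.
Quench path inoperative [OR]: Trip relay offline=not, Interlock chain unavailable=not → no input occurs → does not occur.
Temperature loop unavailable [OR]: Quench path inoperative=not, #3 coolant supply is out=not, Agitator fails=not, Reserve rupture disc 2 is out=not → no input occurs → does not occur.
Chemical batch overheats [OR]: Agitation branch fails=not, Temperature loop unavailable=not → no input occurs → does not occur.

No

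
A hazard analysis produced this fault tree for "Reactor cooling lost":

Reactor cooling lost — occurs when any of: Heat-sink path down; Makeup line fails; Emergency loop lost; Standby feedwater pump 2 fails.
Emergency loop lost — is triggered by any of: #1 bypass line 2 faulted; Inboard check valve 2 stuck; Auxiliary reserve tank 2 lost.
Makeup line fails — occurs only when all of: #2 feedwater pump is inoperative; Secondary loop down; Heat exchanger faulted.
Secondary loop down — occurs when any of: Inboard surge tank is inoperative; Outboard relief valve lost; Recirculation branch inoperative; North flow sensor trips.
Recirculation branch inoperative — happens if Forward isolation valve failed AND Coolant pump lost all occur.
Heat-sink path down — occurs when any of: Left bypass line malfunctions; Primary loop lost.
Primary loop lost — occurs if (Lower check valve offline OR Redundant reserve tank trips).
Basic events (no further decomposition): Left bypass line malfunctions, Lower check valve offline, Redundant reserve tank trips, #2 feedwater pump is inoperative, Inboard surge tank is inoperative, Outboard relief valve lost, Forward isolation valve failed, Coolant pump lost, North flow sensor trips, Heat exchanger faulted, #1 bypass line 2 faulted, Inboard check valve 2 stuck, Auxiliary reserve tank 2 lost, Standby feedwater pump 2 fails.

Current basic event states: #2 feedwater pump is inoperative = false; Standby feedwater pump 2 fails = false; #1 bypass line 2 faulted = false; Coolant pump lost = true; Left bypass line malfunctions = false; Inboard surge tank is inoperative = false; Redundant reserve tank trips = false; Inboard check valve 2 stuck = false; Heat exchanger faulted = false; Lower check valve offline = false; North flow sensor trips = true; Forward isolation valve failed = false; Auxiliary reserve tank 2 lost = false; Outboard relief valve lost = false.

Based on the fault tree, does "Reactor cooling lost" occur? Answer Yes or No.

Primary loop lost [OR]: Lower check valve offline=not, Redundant reserve tank trips=not → no input occurs → does not occur.
Heat-sink path down [OR]: Left bypass line malfunctions=not, Primary loop lost=not → no input occurs → does not occur.
Recirculation branch inoperative [AND]: Forward isolation valve failed=not, Coolant pump lost=occurs → not all inputs occur → does not occur.
Secondary loop down [OR]: Inboard surge tank is inoperative=not, Outboard relief valve lost=not, Recirculation branch inoperative=not, North flow sensor trips=occurs → at least one input occurs → occurs.
Makeup line fails [AND]: #2 feedwater pump is inoperative=not, Secondary loop down=occurs, Heat exchanger faulted=not → not all inputs occur → does not occur.
Emergency loop lost [OR]: #1 bypass line 2 faulted=not, Inboard check valve 2 stuck=not, Auxiliary reserve tank 2 lost=not → no input occurs → does not occur.
Reactor cooling lost [OR]: Heat-sink path down=not, Makeup line fails=not, Emergency loop lost=not, Standby feedwater pump 2 fails=not → no input occurs → does not occur.

No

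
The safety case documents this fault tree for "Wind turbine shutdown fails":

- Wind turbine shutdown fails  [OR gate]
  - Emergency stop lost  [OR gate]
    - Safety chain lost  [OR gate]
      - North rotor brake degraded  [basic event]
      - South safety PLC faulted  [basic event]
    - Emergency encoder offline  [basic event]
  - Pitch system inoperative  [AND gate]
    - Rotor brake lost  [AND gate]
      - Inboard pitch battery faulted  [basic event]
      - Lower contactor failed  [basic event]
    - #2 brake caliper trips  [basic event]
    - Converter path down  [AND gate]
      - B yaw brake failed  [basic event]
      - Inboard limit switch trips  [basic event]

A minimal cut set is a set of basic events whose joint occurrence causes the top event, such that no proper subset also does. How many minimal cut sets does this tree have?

Safety chain lost [OR]: union of children's cut sets → 2 cut set(s).
Emergency stop lost [OR]: union of children's cut sets → 3 cut set(s).
Rotor brake lost [AND]: one cut set from each child combined → 1 × 1 = 1 cut set(s).
Converter path down [AND]: one cut set from each child combined → 1 × 1 = 1 cut set(s).
Pitch system inoperative [AND]: one cut set from each child combined → 1 × 1 × 1 = 1 cut set(s).
Wind turbine shutdown fails [OR]: union of children's cut sets → 4 cut set(s).
Minimal cut sets: {North rotor brake degraded}; {South safety PLC faulted}; {Emergency encoder offline}; {#2 brake caliper trips, B yaw brake failed, Inboard limit switch trips, Inboard pitch battery faulted, Lower contactor failed}.

4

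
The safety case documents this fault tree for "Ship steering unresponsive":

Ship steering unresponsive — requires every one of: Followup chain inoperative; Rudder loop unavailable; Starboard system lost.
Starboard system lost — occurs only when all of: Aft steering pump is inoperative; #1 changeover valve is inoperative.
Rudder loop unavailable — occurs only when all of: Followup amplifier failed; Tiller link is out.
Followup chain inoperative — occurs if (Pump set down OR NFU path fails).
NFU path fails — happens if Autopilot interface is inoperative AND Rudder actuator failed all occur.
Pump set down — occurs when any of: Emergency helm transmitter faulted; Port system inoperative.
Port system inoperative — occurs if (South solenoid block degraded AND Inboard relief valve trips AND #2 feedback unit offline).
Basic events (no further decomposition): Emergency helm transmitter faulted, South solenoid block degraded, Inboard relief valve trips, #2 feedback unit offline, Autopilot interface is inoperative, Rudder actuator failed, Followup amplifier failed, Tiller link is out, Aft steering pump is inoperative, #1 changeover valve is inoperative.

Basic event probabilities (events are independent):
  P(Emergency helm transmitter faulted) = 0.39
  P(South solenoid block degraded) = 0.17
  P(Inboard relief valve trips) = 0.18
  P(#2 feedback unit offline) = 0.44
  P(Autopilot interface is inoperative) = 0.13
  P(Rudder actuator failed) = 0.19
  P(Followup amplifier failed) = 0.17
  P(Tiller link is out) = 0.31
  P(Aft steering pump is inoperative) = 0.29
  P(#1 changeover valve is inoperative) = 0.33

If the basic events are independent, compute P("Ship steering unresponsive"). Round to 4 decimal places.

0.0021

P(Port system inoperative) [AND] = 0.17 × 0.18 × 0.44 = 0.013464
P(Pump set down) [OR] = 1 − (1−0.39) × (1−0.013464) = 0.398213
P(NFU path fails) [AND] = 0.13 × 0.19 = 0.024700
P(Followup chain inoperative) [OR] = 1 − (1−0.398213) × (1−0.024700) = 0.413077
P(Rudder loop unavailable) [AND] = 0.17 × 0.31 = 0.052700
P(Starboard system lost) [AND] = 0.29 × 0.33 = 0.095700
P(Ship steering unresponsive) [AND] = 0.413077 × 0.052700 × 0.095700 = 0.002083
Rounded to 4 decimal places: P(Ship steering unresponsive) ≈ 0.0021.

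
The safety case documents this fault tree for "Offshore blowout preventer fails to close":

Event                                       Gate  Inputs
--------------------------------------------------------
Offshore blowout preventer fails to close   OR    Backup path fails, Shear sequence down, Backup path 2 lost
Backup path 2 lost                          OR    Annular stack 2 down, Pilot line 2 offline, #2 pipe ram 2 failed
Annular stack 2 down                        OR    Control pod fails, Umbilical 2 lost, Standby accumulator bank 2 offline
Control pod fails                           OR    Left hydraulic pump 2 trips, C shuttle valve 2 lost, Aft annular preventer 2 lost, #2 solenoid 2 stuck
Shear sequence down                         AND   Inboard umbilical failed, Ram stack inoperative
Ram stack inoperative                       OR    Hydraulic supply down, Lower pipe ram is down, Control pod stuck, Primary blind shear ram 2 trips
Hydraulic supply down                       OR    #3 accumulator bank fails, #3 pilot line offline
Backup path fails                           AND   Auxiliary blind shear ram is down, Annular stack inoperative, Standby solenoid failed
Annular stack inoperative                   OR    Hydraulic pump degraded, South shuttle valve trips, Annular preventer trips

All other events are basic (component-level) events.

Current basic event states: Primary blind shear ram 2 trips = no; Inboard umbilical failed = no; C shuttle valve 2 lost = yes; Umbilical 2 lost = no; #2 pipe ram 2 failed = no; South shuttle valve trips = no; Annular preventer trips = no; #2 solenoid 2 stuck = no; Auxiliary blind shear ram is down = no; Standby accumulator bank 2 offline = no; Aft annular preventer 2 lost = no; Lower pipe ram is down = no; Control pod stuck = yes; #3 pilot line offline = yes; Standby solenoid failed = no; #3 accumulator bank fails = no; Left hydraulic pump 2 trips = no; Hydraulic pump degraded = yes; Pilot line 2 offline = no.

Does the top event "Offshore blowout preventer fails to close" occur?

Yes

Annular stack inoperative [OR]: Hydraulic pump degraded=occurs, South shuttle valve trips=not, Annular preventer trips=not → at least one input occurs → occurs.
Backup path fails [AND]: Auxiliary blind shear ram is down=not, Annular stack inoperative=occurs, Standby solenoid failed=not → not all inputs occur → does not occur.
Hydraulic supply down [OR]: #3 accumulator bank fails=not, #3 pilot line offline=occurs → at least one input occurs → occurs.
Ram stack inoperative [OR]: Hydraulic supply down=occurs, Lower pipe ram is down=not, Control pod stuck=occurs, Primary blind shear ram 2 trips=not → at least one input occurs → occurs.
Shear sequence down [AND]: Inboard umbilical failed=not, Ram stack inoperative=occurs → not all inputs occur → does not occur.
Control pod fails [OR]: Left hydraulic pump 2 trips=not, C shuttle valve 2 lost=occurs, Aft annular preventer 2 lost=not, #2 solenoid 2 stuck=not → at least one input occurs → occurs.
Annular stack 2 down [OR]: Control pod fails=occurs, Umbilical 2 lost=not, Standby accumulator bank 2 offline=not → at least one input occurs → occurs.
Backup path 2 lost [OR]: Annular stack 2 down=occurs, Pilot line 2 offline=not, #2 pipe ram 2 failed=not → at least one input occurs → occurs.
Offshore blowout preventer fails to close [OR]: Backup path fails=not, Shear sequence down=not, Backup path 2 lost=occurs → at least one input occurs → occurs.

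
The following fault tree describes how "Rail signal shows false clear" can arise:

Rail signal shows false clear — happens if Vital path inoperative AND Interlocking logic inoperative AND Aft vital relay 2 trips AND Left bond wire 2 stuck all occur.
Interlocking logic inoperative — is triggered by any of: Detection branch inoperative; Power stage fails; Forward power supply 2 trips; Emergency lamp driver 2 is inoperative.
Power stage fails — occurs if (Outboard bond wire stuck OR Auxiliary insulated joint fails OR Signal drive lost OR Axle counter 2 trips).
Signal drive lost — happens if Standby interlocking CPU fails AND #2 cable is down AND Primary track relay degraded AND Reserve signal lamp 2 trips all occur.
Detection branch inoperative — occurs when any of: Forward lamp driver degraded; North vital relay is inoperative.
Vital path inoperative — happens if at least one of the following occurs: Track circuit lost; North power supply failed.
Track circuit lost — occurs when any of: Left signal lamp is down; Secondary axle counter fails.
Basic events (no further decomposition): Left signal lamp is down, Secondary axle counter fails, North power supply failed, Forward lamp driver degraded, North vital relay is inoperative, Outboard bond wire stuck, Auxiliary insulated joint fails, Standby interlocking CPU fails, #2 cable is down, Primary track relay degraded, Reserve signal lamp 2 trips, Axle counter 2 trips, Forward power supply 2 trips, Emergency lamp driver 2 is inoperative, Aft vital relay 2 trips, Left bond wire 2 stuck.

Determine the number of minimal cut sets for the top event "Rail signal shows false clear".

Track circuit lost [OR]: union of children's cut sets → 2 cut set(s).
Vital path inoperative [OR]: union of children's cut sets → 3 cut set(s).
Detection branch inoperative [OR]: union of children's cut sets → 2 cut set(s).
Signal drive lost [AND]: one cut set from each child combined → 1 × 1 × 1 × 1 = 1 cut set(s).
Power stage fails [OR]: union of children's cut sets → 4 cut set(s).
Interlocking logic inoperative [OR]: union of children's cut sets → 8 cut set(s).
Rail signal shows false clear [AND]: one cut set from each child combined → 3 × 8 × 1 × 1 = 24 cut set(s).

24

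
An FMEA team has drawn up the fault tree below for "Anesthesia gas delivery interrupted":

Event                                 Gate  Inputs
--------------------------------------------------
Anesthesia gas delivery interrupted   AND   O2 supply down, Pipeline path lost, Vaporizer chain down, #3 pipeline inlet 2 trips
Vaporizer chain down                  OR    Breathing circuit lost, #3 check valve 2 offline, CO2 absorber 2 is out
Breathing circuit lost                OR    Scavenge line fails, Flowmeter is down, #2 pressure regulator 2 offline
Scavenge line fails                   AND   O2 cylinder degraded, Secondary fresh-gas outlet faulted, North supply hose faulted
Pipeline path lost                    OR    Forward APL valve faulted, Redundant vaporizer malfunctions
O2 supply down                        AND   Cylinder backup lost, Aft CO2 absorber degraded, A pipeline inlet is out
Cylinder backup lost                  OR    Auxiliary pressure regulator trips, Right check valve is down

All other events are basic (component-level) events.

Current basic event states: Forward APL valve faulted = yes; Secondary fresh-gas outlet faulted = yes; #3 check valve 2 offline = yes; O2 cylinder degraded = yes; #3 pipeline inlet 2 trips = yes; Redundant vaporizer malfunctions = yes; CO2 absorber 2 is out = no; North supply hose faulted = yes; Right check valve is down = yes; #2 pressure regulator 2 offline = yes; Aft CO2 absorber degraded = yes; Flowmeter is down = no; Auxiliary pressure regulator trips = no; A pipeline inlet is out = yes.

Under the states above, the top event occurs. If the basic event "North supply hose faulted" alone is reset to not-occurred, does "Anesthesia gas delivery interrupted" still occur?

Yes

Counterfactual: set "North supply hose faulted" to not occurred.
Cylinder backup lost [OR]: Auxiliary pressure regulator trips=not, Right check valve is down=occurs → at least one input occurs → occurs.
O2 supply down [AND]: Cylinder backup lost=occurs, Aft CO2 absorber degraded=occurs, A pipeline inlet is out=occurs → all inputs occur → occurs.
Pipeline path lost [OR]: Forward APL valve faulted=occurs, Redundant vaporizer malfunctions=occurs → at least one input occurs → occurs.
Scavenge line fails [AND]: O2 cylinder degraded=occurs, Secondary fresh-gas outlet faulted=occurs, North supply hose faulted=not → not all inputs occur → does not occur.
Breathing circuit lost [OR]: Scavenge line fails=not, Flowmeter is down=not, #2 pressure regulator 2 offline=occurs → at least one input occurs → occurs.
Vaporizer chain down [OR]: Breathing circuit lost=occurs, #3 check valve 2 offline=occurs, CO2 absorber 2 is out=not → at least one input occurs → occurs.
Anesthesia gas delivery interrupted [AND]: O2 supply down=occurs, Pipeline path lost=occurs, Vaporizer chain down=occurs, #3 pipeline inlet 2 trips=occurs → all inputs occur → occurs.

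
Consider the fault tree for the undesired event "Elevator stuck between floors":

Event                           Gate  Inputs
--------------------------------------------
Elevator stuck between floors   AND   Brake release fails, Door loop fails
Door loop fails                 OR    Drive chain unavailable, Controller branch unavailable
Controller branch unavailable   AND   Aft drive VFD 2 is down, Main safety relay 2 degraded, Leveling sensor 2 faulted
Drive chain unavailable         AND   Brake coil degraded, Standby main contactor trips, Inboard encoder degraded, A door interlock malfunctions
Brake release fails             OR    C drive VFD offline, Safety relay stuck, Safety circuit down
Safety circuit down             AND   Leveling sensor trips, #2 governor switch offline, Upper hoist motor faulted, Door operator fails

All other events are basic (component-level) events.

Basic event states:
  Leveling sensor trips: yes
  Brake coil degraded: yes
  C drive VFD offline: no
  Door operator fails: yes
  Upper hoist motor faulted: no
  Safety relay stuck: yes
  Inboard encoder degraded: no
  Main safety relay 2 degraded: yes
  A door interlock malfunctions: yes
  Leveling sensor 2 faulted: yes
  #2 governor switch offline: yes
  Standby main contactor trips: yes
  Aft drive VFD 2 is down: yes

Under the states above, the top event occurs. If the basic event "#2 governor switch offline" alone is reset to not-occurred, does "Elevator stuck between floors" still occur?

Counterfactual: set "#2 governor switch offline" to not occurred.
Safety circuit down [AND]: Leveling sensor trips=occurs, #2 governor switch offline=not, Upper hoist motor faulted=not, Door operator fails=occurs → not all inputs occur → does not occur.
Brake release fails [OR]: C drive VFD offline=not, Safety relay stuck=occurs, Safety circuit down=not → at least one input occurs → occurs.
Drive chain unavailable [AND]: Brake coil degraded=occurs, Standby main contactor trips=occurs, Inboard encoder degraded=not, A door interlock malfunctions=occurs → not all inputs occur → does not occur.
Controller branch unavailable [AND]: Aft drive VFD 2 is down=occurs, Main safety relay 2 degraded=occurs, Leveling sensor 2 faulted=occurs → all inputs occur → occurs.
Door loop fails [OR]: Drive chain unavailable=not, Controller branch unavailable=occurs → at least one input occurs → occurs.
Elevator stuck between floors [AND]: Brake release fails=occurs, Door loop fails=occurs → all inputs occur → occurs.

Yes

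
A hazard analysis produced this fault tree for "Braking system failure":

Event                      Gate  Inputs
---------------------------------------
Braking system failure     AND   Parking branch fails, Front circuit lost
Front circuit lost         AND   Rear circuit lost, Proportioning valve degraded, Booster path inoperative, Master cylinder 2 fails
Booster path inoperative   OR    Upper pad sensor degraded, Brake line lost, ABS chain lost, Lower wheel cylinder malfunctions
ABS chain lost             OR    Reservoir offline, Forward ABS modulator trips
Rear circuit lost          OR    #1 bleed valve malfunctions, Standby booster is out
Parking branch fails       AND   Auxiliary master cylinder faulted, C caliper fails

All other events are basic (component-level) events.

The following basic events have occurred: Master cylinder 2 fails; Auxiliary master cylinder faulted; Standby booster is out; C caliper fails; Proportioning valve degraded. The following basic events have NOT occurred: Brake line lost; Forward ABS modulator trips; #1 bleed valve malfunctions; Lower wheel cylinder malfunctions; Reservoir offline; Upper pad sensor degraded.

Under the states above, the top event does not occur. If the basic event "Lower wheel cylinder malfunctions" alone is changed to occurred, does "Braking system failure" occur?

Counterfactual: set "Lower wheel cylinder malfunctions" to occurred.
Parking branch fails [AND]: Auxiliary master cylinder faulted=occurs, C caliper fails=occurs → all inputs occur → occurs.
Rear circuit lost [OR]: #1 bleed valve malfunctions=not, Standby booster is out=occurs → at least one input occurs → occurs.
ABS chain lost [OR]: Reservoir offline=not, Forward ABS modulator trips=not → no input occurs → does not occur.
Booster path inoperative [OR]: Upper pad sensor degraded=not, Brake line lost=not, ABS chain lost=not, Lower wheel cylinder malfunctions=occurs → at least one input occurs → occurs.
Front circuit lost [AND]: Rear circuit lost=occurs, Proportioning valve degraded=occurs, Booster path inoperative=occurs, Master cylinder 2 fails=occurs → all inputs occur → occurs.
Braking system failure [AND]: Parking branch fails=occurs, Front circuit lost=occurs → all inputs occur → occurs.

Yes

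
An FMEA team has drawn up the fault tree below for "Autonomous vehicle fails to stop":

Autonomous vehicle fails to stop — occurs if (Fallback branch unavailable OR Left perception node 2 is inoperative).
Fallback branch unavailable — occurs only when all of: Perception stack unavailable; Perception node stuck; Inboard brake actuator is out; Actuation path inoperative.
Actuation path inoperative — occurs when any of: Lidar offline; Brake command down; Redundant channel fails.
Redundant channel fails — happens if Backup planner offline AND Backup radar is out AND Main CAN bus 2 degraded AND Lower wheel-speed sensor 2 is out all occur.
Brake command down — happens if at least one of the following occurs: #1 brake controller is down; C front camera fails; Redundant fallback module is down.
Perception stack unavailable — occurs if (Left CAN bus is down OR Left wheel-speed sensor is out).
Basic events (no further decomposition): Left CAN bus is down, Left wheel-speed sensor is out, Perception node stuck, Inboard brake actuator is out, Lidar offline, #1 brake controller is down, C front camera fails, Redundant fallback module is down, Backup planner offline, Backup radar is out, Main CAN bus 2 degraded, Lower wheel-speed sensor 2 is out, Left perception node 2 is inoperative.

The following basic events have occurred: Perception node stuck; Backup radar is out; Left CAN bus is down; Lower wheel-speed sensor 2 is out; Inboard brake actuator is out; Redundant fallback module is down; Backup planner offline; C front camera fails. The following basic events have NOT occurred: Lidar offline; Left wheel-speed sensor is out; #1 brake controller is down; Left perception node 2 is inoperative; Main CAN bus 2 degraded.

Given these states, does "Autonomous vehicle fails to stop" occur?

Perception stack unavailable [OR]: Left CAN bus is down=occurs, Left wheel-speed sensor is out=not → at least one input occurs → occurs.
Brake command down [OR]: #1 brake controller is down=not, C front camera fails=occurs, Redundant fallback module is down=occurs → at least one input occurs → occurs.
Redundant channel fails [AND]: Backup planner offline=occurs, Backup radar is out=occurs, Main CAN bus 2 degraded=not, Lower wheel-speed sensor 2 is out=occurs → not all inputs occur → does not occur.
Actuation path inoperative [OR]: Lidar offline=not, Brake command down=occurs, Redundant channel fails=not → at least one input occurs → occurs.
Fallback branch unavailable [AND]: Perception stack unavailable=occurs, Perception node stuck=occurs, Inboard brake actuator is out=occurs, Actuation path inoperative=occurs → all inputs occur → occurs.
Autonomous vehicle fails to stop [OR]: Fallback branch unavailable=occurs, Left perception node 2 is inoperative=not → at least one input occurs → occurs.

Yes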